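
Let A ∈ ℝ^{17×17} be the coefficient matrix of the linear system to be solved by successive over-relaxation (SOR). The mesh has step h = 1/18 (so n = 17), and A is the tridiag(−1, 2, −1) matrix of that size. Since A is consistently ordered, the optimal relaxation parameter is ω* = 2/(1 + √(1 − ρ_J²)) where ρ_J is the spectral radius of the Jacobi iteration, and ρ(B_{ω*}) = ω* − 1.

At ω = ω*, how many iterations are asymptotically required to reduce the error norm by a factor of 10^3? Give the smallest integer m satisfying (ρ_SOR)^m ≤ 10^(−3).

m = 20

With n=17, ρ(Jacobi) = cos(π/18) = 0.9848078.
√(1−ρ_J²) = |sin(π/18)| = 0.1736482
[ω*] 2 ÷ (1 + 0.1736482) = 2 ÷ 1.1736482 = 1.7040882.
[ρ_SOR] ω* − 1 = 0.7040882.
(0.7040882)^m ≤ 10^{−3}  ⇒  m·ln(0.7040882) ≤ −3·ln10  ⇒  m ≥ 19.689  ⇒  m = 20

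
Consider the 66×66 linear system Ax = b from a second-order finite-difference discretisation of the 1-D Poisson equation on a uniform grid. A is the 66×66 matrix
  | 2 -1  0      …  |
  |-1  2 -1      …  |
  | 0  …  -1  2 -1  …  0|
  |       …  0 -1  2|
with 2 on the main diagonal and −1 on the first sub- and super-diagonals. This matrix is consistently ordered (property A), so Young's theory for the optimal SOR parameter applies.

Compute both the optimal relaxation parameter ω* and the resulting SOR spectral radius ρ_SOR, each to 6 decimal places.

ρ_J = max_k |cos(kπ/67)| = cos(π/67) = 0.998901
√(1−ρ_J²) = |sin(π/67)| = 0.0468723
Young: ω* = 2/(1+√(1−ρ_J²)) = 2/(1+0.0468723) = 2/1.0468723 = 1.910453.
Hence ρ(B_{ω*}) = 1.910453 − 1 = 0.910453.

ω* = 1.910453, ρ_SOR = 0.910453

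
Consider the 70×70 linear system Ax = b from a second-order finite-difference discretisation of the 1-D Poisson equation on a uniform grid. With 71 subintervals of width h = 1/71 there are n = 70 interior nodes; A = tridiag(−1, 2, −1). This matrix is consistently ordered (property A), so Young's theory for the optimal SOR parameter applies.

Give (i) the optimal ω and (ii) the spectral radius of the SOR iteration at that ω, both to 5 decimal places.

ω* = 1.91528, ρ_SOR = 0.91528

[ρ_J] n=70: ρ(B_J) = cos(π/(n+1)) = cos(π/71) = 0.99902.
√(1 − cos²(π/71)) = sin(π/71) ≈ 0.044233.
[ω*] 2 ÷ (1 + 0.044233) = 2 ÷ 1.044233 = 1.91528.
At ω = 1.91528 every |λ(B_ω)| = ω−1, so ρ_SOR = 0.91528.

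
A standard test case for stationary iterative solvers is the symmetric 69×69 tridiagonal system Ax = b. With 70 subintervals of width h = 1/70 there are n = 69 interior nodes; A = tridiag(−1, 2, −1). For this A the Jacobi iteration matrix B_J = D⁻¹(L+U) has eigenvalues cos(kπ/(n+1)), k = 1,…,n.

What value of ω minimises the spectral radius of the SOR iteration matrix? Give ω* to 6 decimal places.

ω* = 1.914123

With n=69, ρ(Jacobi) = cos(π/70) = 0.998993.
√(1−ρ_J²) = |sin(π/70)| = 0.0448648
[ω*] 2 ÷ (1 + 0.0448648) = 2 ÷ 1.0448648 = 1.914123.
and ρ(B_{ω*}) = 1.914123 − 1 = 0.914123.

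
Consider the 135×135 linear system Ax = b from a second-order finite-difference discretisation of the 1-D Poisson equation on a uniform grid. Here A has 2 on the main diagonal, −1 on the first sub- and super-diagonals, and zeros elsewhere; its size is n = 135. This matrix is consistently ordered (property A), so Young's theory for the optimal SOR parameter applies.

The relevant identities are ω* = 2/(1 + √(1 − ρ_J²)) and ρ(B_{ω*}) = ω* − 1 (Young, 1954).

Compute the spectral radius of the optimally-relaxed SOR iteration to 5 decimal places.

ρ_SOR = 0.95485

B_J for the 135×135 system has eigenvalues cos(kπ/136); ρ_J = cos(π/136) = 0.99973.
√(1−ρ_J²) = |sin(π/136)| = 0.023098
ω* = 2/(1 + 0.023098) = 2/1.023098 = 1.95485.
ρ_SOR = ω* − 1 ≈ 0.95485.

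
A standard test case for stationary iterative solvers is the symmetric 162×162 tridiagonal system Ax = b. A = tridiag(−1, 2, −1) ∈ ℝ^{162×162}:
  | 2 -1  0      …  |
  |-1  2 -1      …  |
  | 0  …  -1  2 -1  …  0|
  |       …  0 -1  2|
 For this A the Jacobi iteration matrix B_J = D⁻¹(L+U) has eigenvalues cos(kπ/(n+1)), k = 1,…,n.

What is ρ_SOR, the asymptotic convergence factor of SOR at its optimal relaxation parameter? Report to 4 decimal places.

ρ_J = max_k |cos(kπ/163)| = cos(π/163) = 0.9998
root = sin(π/163) = 0.01927  (since 1−cos² = sin²).
Young: ω* = 2/(1+√(1−ρ_J²)) = 2/(1+0.01927) = 2/1.01927 = 1.9622.
[ρ_SOR] ω* − 1 = 0.9622.

ρ_SOR = 0.9622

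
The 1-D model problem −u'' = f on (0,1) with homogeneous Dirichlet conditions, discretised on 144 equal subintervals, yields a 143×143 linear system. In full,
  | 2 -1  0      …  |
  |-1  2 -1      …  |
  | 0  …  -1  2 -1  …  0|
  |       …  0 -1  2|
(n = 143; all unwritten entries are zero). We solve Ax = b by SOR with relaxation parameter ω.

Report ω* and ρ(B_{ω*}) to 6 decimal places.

ω* = 1.957302, ρ_SOR = 0.957302

B_J for the 143×143 system has eigenvalues cos(kπ/144); ρ_J = cos(π/144) = 0.999762.
√(1 − cos²(π/144)) = sin(π/144) ≈ 0.0218149.
So ω* = 2/1.0218149 = 1.957302 (Young).
ρ_SOR = ω* − 1 ≈ 0.957302.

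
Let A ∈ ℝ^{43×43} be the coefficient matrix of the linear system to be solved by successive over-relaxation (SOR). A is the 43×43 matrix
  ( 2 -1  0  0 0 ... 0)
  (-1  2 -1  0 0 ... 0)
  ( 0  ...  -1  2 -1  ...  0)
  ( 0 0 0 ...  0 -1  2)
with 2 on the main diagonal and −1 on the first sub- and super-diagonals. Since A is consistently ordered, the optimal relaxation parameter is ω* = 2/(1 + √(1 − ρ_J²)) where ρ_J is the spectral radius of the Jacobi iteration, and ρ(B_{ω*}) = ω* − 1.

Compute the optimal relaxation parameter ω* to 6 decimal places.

ω* = 1.866822

B_J for the 43×43 system has eigenvalues cos(kπ/44); ρ_J = cos(π/44) = 0.997452.
root = sin(π/44) = 0.0713392  (since 1−cos² = sin²).
ω* = 2 / (1 + 0.0713392) = 2 / 1.0713392 ≈ 1.866822.
ρ_SOR = ω* − 1 = 1.866822 − 1 = 0.866822.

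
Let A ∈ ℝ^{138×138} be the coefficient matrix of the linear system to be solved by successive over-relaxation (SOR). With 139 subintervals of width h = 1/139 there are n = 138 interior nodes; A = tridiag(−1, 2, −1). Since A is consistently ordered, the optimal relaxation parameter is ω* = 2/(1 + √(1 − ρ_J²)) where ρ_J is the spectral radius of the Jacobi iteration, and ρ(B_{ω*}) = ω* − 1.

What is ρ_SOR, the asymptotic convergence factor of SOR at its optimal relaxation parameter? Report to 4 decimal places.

B_J for the 138×138 system has eigenvalues cos(kπ/139); ρ_J = cos(π/139) = 0.9997.
√(1−ρ_J²) simplifies to sin(π/139) = 0.02260.
ω* = 2/(1 + 0.02260) = 2/1.02260 = 1.9558.
ρ(B_{ω*}) = ω*−1 = 0.9558

ρ_SOR = 0.9558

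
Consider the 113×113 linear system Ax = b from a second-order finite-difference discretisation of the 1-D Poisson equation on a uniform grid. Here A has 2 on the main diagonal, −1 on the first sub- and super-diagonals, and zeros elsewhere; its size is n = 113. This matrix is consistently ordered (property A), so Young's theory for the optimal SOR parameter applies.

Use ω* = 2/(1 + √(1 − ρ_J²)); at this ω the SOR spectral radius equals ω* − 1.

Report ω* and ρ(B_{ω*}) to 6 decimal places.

ω* = 1.946369, ρ_SOR = 0.946369

B_J for the 113×113 system has eigenvalues cos(kπ/114); ρ_J = cos(π/114) = 0.999620.
√(1−ρ_J²) = |sin(π/114)| = 0.0275543
[ω*] 2 ÷ (1 + 0.0275543) = 2 ÷ 1.0275543 = 1.946369.
ρ_SOR = ω* − 1 = 1.946369 − 1 = 0.946369.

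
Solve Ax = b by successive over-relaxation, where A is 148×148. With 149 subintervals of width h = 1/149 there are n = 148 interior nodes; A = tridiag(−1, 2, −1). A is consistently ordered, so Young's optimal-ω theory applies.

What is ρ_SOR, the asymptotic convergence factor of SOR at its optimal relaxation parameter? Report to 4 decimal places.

ρ_SOR = 0.9587

B_J for the 148×148 system has eigenvalues cos(kπ/149); ρ_J = cos(π/149) = 0.9998.
√(1 − cos²(π/149)) = sin(π/149) ≈ 0.02108.
ω* = 2/(1 + 0.02108) = 2/1.02108 = 1.9587.
[ρ_SOR] ω* − 1 = 0.9587.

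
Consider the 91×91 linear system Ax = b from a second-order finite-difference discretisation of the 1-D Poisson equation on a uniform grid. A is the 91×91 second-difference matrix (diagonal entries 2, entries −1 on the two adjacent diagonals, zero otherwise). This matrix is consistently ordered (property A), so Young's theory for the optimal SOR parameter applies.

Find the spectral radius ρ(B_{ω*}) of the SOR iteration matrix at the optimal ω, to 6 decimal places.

ρ_SOR = 0.933972

[ρ_J] n=91: ρ(B_J) = cos(π/(n+1)) = cos(π/92) = 0.999417.
root = sin(π/92) = 0.0341411  (since 1−cos² = sin²).
Young: ω* = 2/(1+√(1−ρ_J²)) = 2/(1+0.0341411) = 2/1.0341411 = 1.933972.
Hence ρ(B_{ω*}) = 1.933972 − 1 = 0.933972.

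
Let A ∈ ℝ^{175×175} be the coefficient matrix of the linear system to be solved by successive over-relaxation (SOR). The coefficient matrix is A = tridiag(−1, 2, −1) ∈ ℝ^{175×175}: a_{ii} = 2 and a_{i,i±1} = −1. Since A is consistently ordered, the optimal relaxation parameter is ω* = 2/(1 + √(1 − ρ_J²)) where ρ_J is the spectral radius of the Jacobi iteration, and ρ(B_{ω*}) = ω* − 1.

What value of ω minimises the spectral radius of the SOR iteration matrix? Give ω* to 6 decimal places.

With n=175, ρ(Jacobi) = cos(π/176) = 0.999841.
√(1−ρ_J²) = |sin(π/176)| = 0.0178490
ω* = 2/(1 + 0.0178490) = 2/1.0178490 = 1.964928.
At ω = 1.964928 every |λ(B_ω)| = ω−1, so ρ_SOR = 0.964928.

ω* = 1.964928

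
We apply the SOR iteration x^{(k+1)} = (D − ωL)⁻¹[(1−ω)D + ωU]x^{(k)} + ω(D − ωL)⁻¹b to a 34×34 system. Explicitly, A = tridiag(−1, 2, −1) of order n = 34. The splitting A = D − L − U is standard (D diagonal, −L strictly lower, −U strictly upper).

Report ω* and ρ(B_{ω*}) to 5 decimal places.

n=34: λ(B_J) = 1 − λ(A)/2 = cos(kπ/35); k=1 gives ρ_J = 0.99597.
1 − cos²(π/35) = sin²(π/35) ⇒ √(1−ρ_J²) = sin(π/35) = 0.089639.
[ω*] 2 ÷ (1 + 0.089639) = 2 ÷ 1.089639 = 1.83547.
[ρ_SOR] ω* − 1 = 0.83547.

ω* = 1.83547, ρ_SOR = 0.83547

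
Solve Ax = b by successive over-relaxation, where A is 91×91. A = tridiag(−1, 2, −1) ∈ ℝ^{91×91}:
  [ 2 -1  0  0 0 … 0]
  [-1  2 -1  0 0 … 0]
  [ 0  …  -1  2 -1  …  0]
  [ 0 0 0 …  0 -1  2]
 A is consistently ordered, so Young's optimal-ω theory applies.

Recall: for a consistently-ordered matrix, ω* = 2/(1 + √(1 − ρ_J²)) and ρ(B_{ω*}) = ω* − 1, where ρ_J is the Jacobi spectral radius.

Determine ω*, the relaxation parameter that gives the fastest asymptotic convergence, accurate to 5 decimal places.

ω* = 1.93397

ρ_J = max_k |cos(kπ/92)| = cos(π/92) = 0.99942
1 − cos²(π/92) = sin²(π/92) ⇒ √(1−ρ_J²) = sin(π/92) = 0.034141.
ω* = 2/(1 + 0.034141) = 2/1.034141 = 1.93397.
ρ_SOR = ω* − 1 = 1.93397 − 1 = 0.93397.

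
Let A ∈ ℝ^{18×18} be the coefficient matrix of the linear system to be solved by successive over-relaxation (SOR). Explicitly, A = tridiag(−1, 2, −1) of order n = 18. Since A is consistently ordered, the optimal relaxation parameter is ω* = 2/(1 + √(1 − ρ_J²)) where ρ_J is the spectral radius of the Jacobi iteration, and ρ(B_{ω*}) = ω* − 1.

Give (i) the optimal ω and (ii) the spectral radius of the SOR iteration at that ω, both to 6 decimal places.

With n=18, ρ(Jacobi) = cos(π/19) = 0.986361.
√(1−ρ_J²) = |sin(π/19)| = 0.1645946
Then 2/(1+√(1−ρ_J²)) = 2/(1+0.1645946); ω* = 2/1.1645946 = 1.717336.
ρ_SOR = ω* − 1 = 1.717336 − 1 = 0.717336.

ω* = 1.717336, ρ_SOR = 0.717336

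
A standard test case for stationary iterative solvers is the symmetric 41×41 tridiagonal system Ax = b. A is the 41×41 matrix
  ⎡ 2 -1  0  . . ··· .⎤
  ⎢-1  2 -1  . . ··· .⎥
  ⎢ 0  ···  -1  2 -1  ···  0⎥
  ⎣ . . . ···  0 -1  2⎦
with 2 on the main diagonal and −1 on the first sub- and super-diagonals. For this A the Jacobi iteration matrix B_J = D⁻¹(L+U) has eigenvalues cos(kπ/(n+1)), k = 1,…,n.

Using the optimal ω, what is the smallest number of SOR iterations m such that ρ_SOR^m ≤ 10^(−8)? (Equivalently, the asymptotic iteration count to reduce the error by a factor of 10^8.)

m = 124

ρ_J = max_k |cos(kπ/42)| = cos(π/42) = 0.9972038
√(1−ρ_J²) = |sin(π/42)| = 0.0747301
ω* = 2 / (1 + 0.0747301) = 2 / 1.0747301 ≈ 1.8609323.
ρ_SOR = ω* − 1 = 1.8609323 − 1 = 0.8609323.
m ≥ 8·ln10 / (−ln 0.8609323) = 123.019; smallest integer m = 124.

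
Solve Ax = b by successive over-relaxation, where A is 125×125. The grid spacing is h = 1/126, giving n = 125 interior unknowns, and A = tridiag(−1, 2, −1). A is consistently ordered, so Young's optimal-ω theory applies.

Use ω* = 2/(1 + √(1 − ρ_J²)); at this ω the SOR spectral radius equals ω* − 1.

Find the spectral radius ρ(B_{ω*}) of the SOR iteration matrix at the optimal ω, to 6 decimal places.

ρ_SOR = 0.951351

spectrum of D⁻¹(L+U) = {cos(kπ/126) : 1≤k≤125}; ρ_J = cos(π/126) = 0.999689.
√(1−ρ_J²) = |sin(π/126)| = 0.0249307
ω* = 2/(1 + 0.0249307) = 2/1.0249307 = 1.951351.
ρ_SOR = ω* − 1 = 1.951351 − 1 = 0.951351.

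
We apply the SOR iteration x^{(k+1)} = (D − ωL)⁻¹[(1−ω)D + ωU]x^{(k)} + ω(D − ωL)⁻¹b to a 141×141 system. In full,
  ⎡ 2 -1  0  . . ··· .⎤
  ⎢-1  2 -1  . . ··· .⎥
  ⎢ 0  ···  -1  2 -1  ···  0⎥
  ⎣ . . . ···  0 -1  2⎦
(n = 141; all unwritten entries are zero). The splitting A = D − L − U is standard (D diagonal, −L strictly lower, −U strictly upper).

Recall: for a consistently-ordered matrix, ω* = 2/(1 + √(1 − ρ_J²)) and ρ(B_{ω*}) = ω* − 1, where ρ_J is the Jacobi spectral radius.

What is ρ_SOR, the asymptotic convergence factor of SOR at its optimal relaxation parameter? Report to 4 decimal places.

ρ_J = max_k |cos(kπ/142)| = cos(π/142) = 0.9998
root = sin(π/142) = 0.02212  (since 1−cos² = sin²).
Then 2/(1+√(1−ρ_J²)) = 2/(1+0.02212); ω* = 2/1.02212 = 1.9567.
and ρ(B_{ω*}) = 1.9567 − 1 = 0.9567.

ρ_SOR = 0.9567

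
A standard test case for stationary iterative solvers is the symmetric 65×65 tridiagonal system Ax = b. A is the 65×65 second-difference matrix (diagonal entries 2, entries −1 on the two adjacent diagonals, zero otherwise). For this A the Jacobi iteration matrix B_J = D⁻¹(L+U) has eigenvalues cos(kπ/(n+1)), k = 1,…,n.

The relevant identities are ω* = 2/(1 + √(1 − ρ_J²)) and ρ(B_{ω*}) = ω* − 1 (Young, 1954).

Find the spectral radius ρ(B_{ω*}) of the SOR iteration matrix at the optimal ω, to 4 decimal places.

ρ_SOR = 0.9092

spectrum of D⁻¹(L+U) = {cos(kπ/66) : 1≤k≤65}; ρ_J = cos(π/66) = 0.9989.
root = sin(π/66) = 0.04758  (since 1−cos² = sin²).
[ω*] 2 ÷ (1 + 0.04758) = 2 ÷ 1.04758 = 1.9092.
ρ_SOR = ω* − 1 ≈ 0.9092.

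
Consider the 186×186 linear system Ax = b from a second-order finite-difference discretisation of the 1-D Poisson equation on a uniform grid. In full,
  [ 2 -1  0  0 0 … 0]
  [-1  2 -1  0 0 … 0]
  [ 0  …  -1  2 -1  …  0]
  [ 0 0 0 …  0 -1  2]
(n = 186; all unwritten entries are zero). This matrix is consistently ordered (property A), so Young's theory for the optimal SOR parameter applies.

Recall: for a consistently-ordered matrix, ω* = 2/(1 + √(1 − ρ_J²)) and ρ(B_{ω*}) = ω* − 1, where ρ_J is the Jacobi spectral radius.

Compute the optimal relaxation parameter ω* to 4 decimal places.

ω* = 1.9670

½·tridiag(1,0,1) at n=186: λ_k = cos(kπ/187); max |λ| at k=1 ⇒ ρ_J = cos(π/187) ≈ 0.9999.
√(1−ρ_J²) = |sin(π/187)| = 0.01680
ω* = 2 / (1 + 0.01680) = 2 / 1.01680 ≈ 1.9670.
[ρ_SOR] ω* − 1 = 0.9670.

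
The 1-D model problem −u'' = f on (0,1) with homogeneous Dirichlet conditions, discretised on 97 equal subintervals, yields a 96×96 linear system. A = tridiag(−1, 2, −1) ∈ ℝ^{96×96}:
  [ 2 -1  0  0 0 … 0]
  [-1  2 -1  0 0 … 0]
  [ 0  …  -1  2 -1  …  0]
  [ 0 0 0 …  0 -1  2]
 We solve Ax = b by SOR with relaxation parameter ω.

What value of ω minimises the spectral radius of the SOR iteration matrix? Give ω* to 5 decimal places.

[ρ_J] n=96: ρ(B_J) = cos(π/(n+1)) = cos(π/97) = 0.99948.
√(1 − cos²(π/97)) = sin(π/97) ≈ 0.032382.
[ω*] 2 ÷ (1 + 0.032382) = 2 ÷ 1.032382 = 1.93727.
ρ_SOR = ω* − 1 = 1.93727 − 1 = 0.93727.

ω* = 1.93727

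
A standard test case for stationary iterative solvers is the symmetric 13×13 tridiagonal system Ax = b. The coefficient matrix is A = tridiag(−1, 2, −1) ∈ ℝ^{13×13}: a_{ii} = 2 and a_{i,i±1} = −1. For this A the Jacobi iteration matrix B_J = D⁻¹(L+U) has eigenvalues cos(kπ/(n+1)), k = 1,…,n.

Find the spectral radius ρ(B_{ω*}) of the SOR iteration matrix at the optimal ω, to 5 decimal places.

ρ_SOR = 0.63596

spectrum of D⁻¹(L+U) = {cos(kπ/14) : 1≤k≤13}; ρ_J = cos(π/14) = 0.97493.
root = sin(π/14) = 0.222521  (since 1−cos² = sin²).
Then 2/(1+√(1−ρ_J²)) = 2/(1+0.222521); ω* = 2/1.222521 = 1.63596.
[ρ_SOR] ω* − 1 = 0.63596.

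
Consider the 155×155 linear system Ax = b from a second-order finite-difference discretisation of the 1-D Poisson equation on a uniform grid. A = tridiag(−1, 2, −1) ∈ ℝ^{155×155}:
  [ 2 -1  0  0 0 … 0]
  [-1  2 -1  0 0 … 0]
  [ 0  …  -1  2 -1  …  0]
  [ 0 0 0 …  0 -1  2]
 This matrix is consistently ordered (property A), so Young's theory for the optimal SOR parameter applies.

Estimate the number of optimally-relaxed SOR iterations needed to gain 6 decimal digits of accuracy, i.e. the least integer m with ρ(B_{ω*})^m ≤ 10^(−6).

With n=155, ρ(Jacobi) = cos(π/156) = 0.9997972.
√(1−ρ_J²) = |sin(π/156)| = 0.0201371
[ω*] 2 ÷ (1 + 0.0201371) = 2 ÷ 1.0201371 = 1.9605208.
Hence ρ(B_{ω*}) = 1.9605208 − 1 = 0.9605208.
m ≥ 6·ln10 / (−ln 0.9605208) = 342.990; smallest integer m = 343.

m = 343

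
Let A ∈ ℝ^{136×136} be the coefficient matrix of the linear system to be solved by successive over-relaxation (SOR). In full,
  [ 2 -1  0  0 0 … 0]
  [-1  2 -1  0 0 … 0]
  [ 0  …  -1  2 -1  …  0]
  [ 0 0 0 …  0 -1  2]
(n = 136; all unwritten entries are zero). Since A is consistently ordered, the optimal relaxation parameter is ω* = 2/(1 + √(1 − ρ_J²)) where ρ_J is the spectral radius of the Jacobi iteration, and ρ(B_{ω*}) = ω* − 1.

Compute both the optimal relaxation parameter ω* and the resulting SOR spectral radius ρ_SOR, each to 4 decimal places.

ω* = 1.9552, ρ_SOR = 0.9552

n=136: λ(B_J) = 1 − λ(A)/2 = cos(kπ/137); k=1 gives ρ_J = 0.9997.
√(1−ρ_J²) = |sin(π/137)| = 0.02293
Then 2/(1+√(1−ρ_J²)) = 2/(1+0.02293); ω* = 2/1.02293 = 1.9552.
ρ_SOR = ω* − 1 = 1.9552 − 1 = 0.9552.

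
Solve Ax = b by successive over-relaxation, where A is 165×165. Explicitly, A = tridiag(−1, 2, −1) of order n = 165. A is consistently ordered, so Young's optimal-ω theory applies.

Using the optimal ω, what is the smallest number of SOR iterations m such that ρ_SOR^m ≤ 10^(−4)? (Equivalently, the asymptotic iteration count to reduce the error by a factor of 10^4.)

m = 244

ρ_J = max_k |cos(kπ/166)| = cos(π/166) = 0.9998209
√(1−ρ_J²) = |sin(π/166)| = 0.0189241
Then 2/(1+√(1−ρ_J²)) = 2/(1+0.0189241); ω* = 2/1.0189241 = 1.9628547.
[ρ_SOR] ω* − 1 = 0.9628547.
Need (0.9628547)^m ≤ 10^(−4): m ≥ 4·ln10/|ln 0.9628547| = 9.21034/0.0378528 = 243.320 ⇒ m = 244.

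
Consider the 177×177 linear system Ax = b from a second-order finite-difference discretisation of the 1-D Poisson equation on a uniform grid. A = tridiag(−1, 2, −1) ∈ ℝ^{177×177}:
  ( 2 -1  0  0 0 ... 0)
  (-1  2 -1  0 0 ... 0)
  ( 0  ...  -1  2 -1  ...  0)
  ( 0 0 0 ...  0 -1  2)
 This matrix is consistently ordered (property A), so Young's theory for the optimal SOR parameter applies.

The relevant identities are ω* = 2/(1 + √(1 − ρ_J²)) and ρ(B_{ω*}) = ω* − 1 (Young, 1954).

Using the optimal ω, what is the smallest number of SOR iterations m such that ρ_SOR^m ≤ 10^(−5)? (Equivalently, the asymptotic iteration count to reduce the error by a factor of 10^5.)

m = 327

½·tridiag(1,0,1) at n=177: λ_k = cos(kπ/178); max |λ| at k=1 ⇒ ρ_J = cos(π/178) ≈ 0.9998443.
√(1 − cos²(π/178)) = sin(π/178) ≈ 0.0176485.
Young: ω* = 2/(1+√(1−ρ_J²)) = 2/(1+0.0176485) = 2/1.0176485 = 1.9653151.
ρ_SOR = ω* − 1 ≈ 0.9653151.
For 5 digits: m = 5·ln10 / (−ln 0.9653151) = 11.5129/0.0353007 = 326.138; round up → m = 327.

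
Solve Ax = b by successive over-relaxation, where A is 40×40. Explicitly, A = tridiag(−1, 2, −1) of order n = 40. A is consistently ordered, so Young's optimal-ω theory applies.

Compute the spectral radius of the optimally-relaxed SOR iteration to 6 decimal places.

ρ_SOR = 0.857788

spectrum of D⁻¹(L+U) = {cos(kπ/41) : 1≤k≤40}; ρ_J = cos(π/41) = 0.997066.
√(1 − cos²(π/41)) = sin(π/41) ≈ 0.0765493.
ω* = 2 / (1 + 0.0765493) = 2 / 1.0765493 ≈ 1.857788.
At ω = 1.857788 every |λ(B_ω)| = ω−1, so ρ_SOR = 0.857788.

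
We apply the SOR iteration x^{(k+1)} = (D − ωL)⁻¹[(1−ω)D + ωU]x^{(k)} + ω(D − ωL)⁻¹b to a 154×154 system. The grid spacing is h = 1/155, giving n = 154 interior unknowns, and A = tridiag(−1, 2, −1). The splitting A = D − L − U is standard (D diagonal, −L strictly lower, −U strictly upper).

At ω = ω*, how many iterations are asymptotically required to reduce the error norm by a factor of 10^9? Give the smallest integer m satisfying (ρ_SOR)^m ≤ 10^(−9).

m = 512

With n=154, ρ(Jacobi) = cos(π/155) = 0.9997946.
√(1−ρ_J²) = |sin(π/155)| = 0.0202670
ω* = 2/(1 + 0.0202670) = 2/1.0202670 = 1.9602712.
Hence ρ(B_{ω*}) = 1.9602712 − 1 = 0.9602712.
(0.9602712)^m ≤ 10^{−9}  ⇒  m·ln(0.9602712) ≤ −9·ln10  ⇒  m ≥ 511.188  ⇒  m = 512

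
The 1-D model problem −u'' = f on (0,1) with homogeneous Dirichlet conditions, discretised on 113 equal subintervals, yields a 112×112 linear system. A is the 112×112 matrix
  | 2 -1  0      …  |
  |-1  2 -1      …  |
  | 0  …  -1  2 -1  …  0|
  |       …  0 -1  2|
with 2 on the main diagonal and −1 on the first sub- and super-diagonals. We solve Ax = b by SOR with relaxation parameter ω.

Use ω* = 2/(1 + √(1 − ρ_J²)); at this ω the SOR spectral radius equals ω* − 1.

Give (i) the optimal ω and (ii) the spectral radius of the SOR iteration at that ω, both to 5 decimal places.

½·tridiag(1,0,1) at n=112: λ_k = cos(kπ/113); max |λ| at k=1 ⇒ ρ_J = cos(π/113) ≈ 0.99961.
√(1 − cos²(π/113)) = sin(π/113) ≈ 0.027798.
Young: ω* = 2/(1+√(1−ρ_J²)) = 2/(1+0.027798) = 2/1.027798 = 1.94591.
ρ_SOR = ω* − 1 ≈ 0.94591.

ω* = 1.94591, ρ_SOR = 0.94591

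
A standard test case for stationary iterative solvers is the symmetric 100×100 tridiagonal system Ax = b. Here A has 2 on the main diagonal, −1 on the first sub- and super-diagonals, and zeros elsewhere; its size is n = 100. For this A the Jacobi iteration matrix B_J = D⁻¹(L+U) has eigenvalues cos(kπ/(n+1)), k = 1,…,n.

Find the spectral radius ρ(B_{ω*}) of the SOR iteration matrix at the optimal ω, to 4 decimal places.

[ρ_J] n=100: ρ(B_J) = cos(π/(n+1)) = cos(π/101) = 0.9995.
√(1−ρ_J²) simplifies to sin(π/101) = 0.03110.
Then 2/(1+√(1−ρ_J²)) = 2/(1+0.03110); ω* = 2/1.03110 = 1.9397.
ρ_SOR = ω* − 1 = 1.9397 − 1 = 0.9397.

ρ_SOR = 0.9397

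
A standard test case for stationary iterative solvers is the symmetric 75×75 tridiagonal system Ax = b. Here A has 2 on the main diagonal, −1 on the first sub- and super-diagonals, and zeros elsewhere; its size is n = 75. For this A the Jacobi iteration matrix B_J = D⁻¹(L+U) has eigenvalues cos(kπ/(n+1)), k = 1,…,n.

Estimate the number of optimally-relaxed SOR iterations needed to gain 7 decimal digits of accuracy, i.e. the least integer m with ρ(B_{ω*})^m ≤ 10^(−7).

B_J for the 75×75 system has eigenvalues cos(kπ/76); ρ_J = cos(π/76) = 0.9991458.
root = sin(π/76) = 0.0413250  (since 1−cos² = sin²).
Young: ω* = 2/(1+√(1−ρ_J²)) = 2/(1+0.0413250) = 2/1.0413250 = 1.9206300.
ρ(B_{ω*}) = ω*−1 = 0.9206300
(0.9206300)^m ≤ 10^{−7}  ⇒  m·ln(0.9206300) ≤ −7·ln10  ⇒  m ≥ 194.905  ⇒  m = 195

m = 195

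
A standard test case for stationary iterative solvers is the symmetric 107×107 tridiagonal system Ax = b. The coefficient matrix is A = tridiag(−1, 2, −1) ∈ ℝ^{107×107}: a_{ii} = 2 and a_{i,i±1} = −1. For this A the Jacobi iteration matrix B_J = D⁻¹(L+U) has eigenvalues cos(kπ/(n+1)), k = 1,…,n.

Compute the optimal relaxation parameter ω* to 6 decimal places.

ω* = 1.943475

With n=107, ρ(Jacobi) = cos(π/108) = 0.999577.
√(1 − cos²(π/108)) = sin(π/108) ≈ 0.0290847.
ω* = 2/(1+0.0290847) = 1.943475
[ρ_SOR] ω* − 1 = 0.943475.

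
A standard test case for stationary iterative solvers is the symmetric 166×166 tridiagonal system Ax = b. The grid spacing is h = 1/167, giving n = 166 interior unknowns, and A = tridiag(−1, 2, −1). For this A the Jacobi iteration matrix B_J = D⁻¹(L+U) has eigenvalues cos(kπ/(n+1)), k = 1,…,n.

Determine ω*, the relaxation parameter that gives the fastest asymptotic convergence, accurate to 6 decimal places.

B_J for the 166×166 system has eigenvalues cos(kπ/167); ρ_J = cos(π/167) = 0.999823.
√(1−ρ_J²) simplifies to sin(π/167) = 0.0188108.
Young: ω* = 2/(1+√(1−ρ_J²)) = 2/(1+0.0188108) = 2/1.0188108 = 1.963073.
[ρ_SOR] ω* − 1 = 0.963073.

ω* = 1.963073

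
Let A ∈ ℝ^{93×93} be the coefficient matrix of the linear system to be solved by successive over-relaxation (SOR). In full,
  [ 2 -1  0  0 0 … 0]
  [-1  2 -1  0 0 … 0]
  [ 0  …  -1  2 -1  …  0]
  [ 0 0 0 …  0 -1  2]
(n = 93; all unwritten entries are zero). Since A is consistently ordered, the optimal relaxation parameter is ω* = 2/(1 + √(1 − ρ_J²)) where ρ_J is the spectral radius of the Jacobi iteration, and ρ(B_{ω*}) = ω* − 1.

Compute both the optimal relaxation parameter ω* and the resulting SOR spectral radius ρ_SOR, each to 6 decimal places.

[ρ_J] n=93: ρ(B_J) = cos(π/(n+1)) = cos(π/94) = 0.999442.
root = sin(π/94) = 0.0334150  (since 1−cos² = sin²).
Young: ω* = 2/(1+√(1−ρ_J²)) = 2/(1+0.0334150) = 2/1.0334150 = 1.935331.
ρ_SOR = ω* − 1 ≈ 0.935331.

ω* = 1.935331, ρ_SOR = 0.935331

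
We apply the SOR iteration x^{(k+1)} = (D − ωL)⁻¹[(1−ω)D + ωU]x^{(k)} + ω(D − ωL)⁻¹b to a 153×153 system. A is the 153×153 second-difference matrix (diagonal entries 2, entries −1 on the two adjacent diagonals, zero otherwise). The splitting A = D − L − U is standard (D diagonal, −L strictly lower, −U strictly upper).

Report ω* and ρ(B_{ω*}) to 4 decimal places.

B_J for the 153×153 system has eigenvalues cos(kπ/154); ρ_J = cos(π/154) = 0.9998.
√(1−ρ_J²) simplifies to sin(π/154) = 0.02040.
Young: ω* = 2/(1+√(1−ρ_J²)) = 2/(1+0.02040) = 2/1.02040 = 1.9600.
ρ(B_{ω*}) = ω*−1 = 0.9600

ω* = 1.9600, ρ_SOR = 0.9600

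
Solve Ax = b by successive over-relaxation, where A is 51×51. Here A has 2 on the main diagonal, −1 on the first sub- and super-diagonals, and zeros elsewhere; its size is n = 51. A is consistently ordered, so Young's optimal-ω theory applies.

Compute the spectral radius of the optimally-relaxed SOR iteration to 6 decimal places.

[ρ_J] n=51: ρ(B_J) = cos(π/(n+1)) = cos(π/52) = 0.998176.
√(1−ρ_J²) simplifies to sin(π/52) = 0.0603785.
ω* = 2/(1 + 0.0603785) = 2/1.0603785 = 1.886119.
ρ(B_{ω*}) = ω*−1 = 0.886119

ρ_SOR = 0.886119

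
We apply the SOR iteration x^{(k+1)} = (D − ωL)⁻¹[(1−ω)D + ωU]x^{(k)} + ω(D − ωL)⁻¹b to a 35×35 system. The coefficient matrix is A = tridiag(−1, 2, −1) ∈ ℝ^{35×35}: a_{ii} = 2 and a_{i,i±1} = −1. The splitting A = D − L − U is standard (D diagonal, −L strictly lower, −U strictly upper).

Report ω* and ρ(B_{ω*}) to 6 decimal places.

B_J for the 35×35 system has eigenvalues cos(kπ/36); ρ_J = cos(π/36) = 0.996195.
√(1−ρ_J²) = |sin(π/36)| = 0.0871557
Young: ω* = 2/(1+√(1−ρ_J²)) = 2/(1+0.0871557) = 2/1.0871557 = 1.839663.
[ρ_SOR] ω* − 1 = 0.839663.

ω* = 1.839663, ρ_SOR = 0.839663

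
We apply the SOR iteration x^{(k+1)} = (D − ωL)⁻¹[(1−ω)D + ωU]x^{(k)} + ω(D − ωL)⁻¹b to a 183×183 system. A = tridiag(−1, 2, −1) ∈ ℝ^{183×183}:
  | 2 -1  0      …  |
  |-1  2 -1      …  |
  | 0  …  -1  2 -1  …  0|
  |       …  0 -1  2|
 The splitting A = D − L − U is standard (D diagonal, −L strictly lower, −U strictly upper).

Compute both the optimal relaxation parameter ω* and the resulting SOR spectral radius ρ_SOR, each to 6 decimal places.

n=183: λ(B_J) = 1 − λ(A)/2 = cos(kπ/184); k=1 gives ρ_J = 0.999854.
√(1 − cos²(π/184)) = sin(π/184) ≈ 0.0170730.
Then 2/(1+√(1−ρ_J²)) = 2/(1+0.0170730); ω* = 2/1.0170730 = 1.966427.
[ρ_SOR] ω* − 1 = 0.966427.

ω* = 1.966427, ρ_SOR = 0.966427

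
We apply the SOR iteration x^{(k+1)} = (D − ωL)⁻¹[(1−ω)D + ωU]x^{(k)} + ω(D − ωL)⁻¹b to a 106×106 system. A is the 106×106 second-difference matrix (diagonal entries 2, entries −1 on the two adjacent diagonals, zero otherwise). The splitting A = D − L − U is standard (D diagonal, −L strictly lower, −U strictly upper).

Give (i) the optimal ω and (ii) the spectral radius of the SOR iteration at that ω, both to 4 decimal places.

[ρ_J] n=106: ρ(B_J) = cos(π/(n+1)) = cos(π/107) = 0.9996.
√(1−ρ_J²) simplifies to sin(π/107) = 0.02936.
ω* = 2/(1 + 0.02936) = 2/1.02936 = 1.9430.
and ρ(B_{ω*}) = 1.9430 − 1 = 0.9430.

ω* = 1.9430, ρ_SOR = 0.9430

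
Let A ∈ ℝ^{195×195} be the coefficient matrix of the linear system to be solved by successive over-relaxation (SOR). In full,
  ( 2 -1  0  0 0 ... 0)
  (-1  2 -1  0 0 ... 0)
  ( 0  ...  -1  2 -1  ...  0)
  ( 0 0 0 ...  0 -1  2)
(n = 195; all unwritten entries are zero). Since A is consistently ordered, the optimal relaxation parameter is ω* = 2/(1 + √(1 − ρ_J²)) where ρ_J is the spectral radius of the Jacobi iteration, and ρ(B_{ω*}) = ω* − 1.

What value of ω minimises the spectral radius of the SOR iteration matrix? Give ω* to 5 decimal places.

ω* = 1.96845

n=195: λ(B_J) = 1 − λ(A)/2 = cos(kπ/196); k=1 gives ρ_J = 0.99987.
√(1−ρ_J²) simplifies to sin(π/196) = 0.016028.
Then 2/(1+√(1−ρ_J²)) = 2/(1+0.016028); ω* = 2/1.016028 = 1.96845.
ρ_SOR = ω* − 1 ≈ 0.96845.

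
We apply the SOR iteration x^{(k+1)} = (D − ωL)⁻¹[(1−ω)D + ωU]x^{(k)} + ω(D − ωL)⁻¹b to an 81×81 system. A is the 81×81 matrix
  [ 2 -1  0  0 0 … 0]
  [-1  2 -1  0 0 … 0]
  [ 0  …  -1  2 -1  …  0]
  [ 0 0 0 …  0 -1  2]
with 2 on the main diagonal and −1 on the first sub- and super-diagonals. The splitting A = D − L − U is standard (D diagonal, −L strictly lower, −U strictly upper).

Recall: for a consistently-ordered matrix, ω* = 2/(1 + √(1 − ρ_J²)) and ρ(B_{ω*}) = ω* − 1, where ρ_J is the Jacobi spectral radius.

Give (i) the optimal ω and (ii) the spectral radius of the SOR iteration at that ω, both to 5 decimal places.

B_J for the 81×81 system has eigenvalues cos(kπ/82); ρ_J = cos(π/82) = 0.99927.
√(1−ρ_J²) simplifies to sin(π/82) = 0.038303.
[ω*] 2 ÷ (1 + 0.038303) = 2 ÷ 1.038303 = 1.92622.
ρ_SOR = ω* − 1 = 1.92622 − 1 = 0.92622.

ω* = 1.92622, ρ_SOR = 0.92622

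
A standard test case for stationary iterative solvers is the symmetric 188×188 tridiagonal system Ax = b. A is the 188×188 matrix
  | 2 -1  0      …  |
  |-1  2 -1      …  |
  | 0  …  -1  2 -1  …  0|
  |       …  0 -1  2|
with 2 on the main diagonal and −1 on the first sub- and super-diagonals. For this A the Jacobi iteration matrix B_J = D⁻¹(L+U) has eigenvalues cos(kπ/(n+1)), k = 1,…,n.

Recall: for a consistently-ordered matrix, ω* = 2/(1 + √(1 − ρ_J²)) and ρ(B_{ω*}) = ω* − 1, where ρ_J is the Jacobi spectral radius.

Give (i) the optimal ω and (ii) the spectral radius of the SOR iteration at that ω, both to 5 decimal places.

B_J for the 188×188 system has eigenvalues cos(kπ/189); ρ_J = cos(π/189) = 0.99986.
1 − cos²(π/189) = sin²(π/189) ⇒ √(1−ρ_J²) = sin(π/189) = 0.016621.
So ω* = 2/1.016621 = 1.96730 (Young).
At ω = 1.96730 every |λ(B_ω)| = ω−1, so ρ_SOR = 0.96730.

ω* = 1.96730, ρ_SOR = 0.96730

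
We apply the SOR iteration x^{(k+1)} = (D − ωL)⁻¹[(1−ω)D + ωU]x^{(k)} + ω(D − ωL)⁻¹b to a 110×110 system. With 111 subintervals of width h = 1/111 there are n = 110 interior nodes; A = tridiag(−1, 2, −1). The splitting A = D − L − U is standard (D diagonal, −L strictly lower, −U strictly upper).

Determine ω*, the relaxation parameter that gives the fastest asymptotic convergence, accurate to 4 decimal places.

ω* = 1.9450

B_J for the 110×110 system has eigenvalues cos(kπ/111); ρ_J = cos(π/111) = 0.9996.
√(1−ρ_J²) = |sin(π/111)| = 0.02830
Young: ω* = 2/(1+√(1−ρ_J²)) = 2/(1+0.02830) = 2/1.02830 = 1.9450.
Hence ρ(B_{ω*}) = 1.9450 − 1 = 0.9450.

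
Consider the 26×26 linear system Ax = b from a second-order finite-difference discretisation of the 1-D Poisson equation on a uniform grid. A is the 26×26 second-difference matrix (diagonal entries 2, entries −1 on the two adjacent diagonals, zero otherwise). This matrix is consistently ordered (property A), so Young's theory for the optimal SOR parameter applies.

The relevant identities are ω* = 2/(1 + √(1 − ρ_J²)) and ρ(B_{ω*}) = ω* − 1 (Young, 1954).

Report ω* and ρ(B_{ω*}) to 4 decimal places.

ω* = 1.7920, ρ_SOR = 0.7920

spectrum of D⁻¹(L+U) = {cos(kπ/27) : 1≤k≤26}; ρ_J = cos(π/27) = 0.9932.
root = sin(π/27) = 0.11609  (since 1−cos² = sin²).
ω* = 2/(1+0.11609) = 1.7920
ρ(B_{ω*}) = ω*−1 = 0.7920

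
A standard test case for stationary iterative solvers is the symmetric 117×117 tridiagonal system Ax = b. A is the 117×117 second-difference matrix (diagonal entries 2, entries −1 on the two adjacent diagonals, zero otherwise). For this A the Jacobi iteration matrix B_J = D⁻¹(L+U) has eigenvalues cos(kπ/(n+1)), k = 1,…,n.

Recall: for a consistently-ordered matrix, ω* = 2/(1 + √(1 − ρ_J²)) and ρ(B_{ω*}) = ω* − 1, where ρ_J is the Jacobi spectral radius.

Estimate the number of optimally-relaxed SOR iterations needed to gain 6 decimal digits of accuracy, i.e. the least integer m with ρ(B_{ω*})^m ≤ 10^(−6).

n=117: λ(B_J) = 1 − λ(A)/2 = cos(kπ/118); k=1 gives ρ_J = 0.9996456.
root = sin(π/118) = 0.0266205  (since 1−cos² = sin²).
ω* = 2/(1+0.0266205) = 1.9481396
Hence ρ(B_{ω*}) = 1.9481396 − 1 = 0.9481396.
Need (0.9481396)^m ≤ 10^(−6): m ≥ 6·ln10/|ln 0.9481396| = 13.8155/0.0532535 = 259.429 ⇒ m = 260.

m = 260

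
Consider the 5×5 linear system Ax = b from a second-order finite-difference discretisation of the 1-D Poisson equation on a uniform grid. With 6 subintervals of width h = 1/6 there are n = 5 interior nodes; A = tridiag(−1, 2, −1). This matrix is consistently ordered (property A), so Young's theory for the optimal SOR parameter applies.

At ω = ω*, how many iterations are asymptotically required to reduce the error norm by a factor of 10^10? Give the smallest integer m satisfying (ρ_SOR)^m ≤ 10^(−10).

m = 21

½·tridiag(1,0,1) at n=5: λ_k = cos(kπ/6); max |λ| at k=1 ⇒ ρ_J = cos(π/6) ≈ 0.8660254.
√(1 − cos²(π/6)) = sin(π/6) ≈ 0.5000000.
ω* = 2/(1+0.5000000) = 1.3333333
[ρ_SOR] ω* − 1 = 0.3333333.
For 10 digits: m = 10·ln10 / (−ln 0.3333333) = 23.0259/1.09861 = 20.959; round up → m = 21.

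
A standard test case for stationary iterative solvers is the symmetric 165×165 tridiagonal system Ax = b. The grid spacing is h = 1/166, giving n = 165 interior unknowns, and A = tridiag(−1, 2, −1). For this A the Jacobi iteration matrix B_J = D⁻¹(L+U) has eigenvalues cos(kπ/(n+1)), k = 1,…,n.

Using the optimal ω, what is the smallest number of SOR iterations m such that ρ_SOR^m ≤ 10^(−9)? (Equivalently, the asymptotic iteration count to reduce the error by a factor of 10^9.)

m = 548

n=165: λ(B_J) = 1 − λ(A)/2 = cos(kπ/166); k=1 gives ρ_J = 0.9998209.
√(1 − cos²(π/166)) = sin(π/166) ≈ 0.0189241.
Young: ω* = 2/(1+√(1−ρ_J²)) = 2/(1+0.0189241) = 2/1.0189241 = 1.9628547.
ρ_SOR = ω* − 1 ≈ 0.9628547.
m ≥ 9·ln10 / (−ln 0.9628547) = 547.471; smallest integer m = 548.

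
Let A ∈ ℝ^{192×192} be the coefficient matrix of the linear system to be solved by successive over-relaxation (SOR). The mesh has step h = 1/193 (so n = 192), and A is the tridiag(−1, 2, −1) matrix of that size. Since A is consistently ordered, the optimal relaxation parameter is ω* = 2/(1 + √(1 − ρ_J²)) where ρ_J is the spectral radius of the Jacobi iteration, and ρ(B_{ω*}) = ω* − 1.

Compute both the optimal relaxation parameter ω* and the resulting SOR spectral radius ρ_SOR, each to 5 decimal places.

spectrum of D⁻¹(L+U) = {cos(kπ/193) : 1≤k≤192}; ρ_J = cos(π/193) = 0.99987.
√(1−ρ_J²) = |sin(π/193)| = 0.016277
So ω* = 2/1.016277 = 1.96797 (Young).
Hence ρ(B_{ω*}) = 1.96797 − 1 = 0.96797.

ω* = 1.96797, ρ_SOR = 0.96797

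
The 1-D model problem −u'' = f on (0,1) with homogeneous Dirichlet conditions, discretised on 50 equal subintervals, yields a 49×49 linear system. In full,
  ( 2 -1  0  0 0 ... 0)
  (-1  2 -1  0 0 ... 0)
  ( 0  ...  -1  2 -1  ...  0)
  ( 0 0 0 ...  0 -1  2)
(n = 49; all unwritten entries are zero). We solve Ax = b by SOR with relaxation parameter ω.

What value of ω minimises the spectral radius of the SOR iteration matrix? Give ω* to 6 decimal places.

ω* = 1.881838

[ρ_J] n=49: ρ(B_J) = cos(π/(n+1)) = cos(π/50) = 0.998027.
1 − cos²(π/50) = sin²(π/50) ⇒ √(1−ρ_J²) = sin(π/50) = 0.0627905.
ω* = 2 / (1 + 0.0627905) = 2 / 1.0627905 ≈ 1.881838.
and ρ(B_{ω*}) = 1.881838 − 1 = 0.881838.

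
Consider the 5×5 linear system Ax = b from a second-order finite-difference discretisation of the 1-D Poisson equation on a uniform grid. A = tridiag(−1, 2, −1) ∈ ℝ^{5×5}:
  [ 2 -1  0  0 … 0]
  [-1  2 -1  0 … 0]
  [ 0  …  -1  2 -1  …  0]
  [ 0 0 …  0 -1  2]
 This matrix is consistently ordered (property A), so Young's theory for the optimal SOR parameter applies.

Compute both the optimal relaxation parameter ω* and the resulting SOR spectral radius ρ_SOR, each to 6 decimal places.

ρ_J = max_k |cos(kπ/6)| = cos(π/6) = 0.866025
√(1−ρ_J²) = |sin(π/6)| = 0.5000000
[ω*] 2 ÷ (1 + 0.5000000) = 2 ÷ 1.5000000 = 1.333333.
ρ(B_{ω*}) = ω*−1 = 0.333333

ω* = 1.333333, ρ_SOR = 0.333333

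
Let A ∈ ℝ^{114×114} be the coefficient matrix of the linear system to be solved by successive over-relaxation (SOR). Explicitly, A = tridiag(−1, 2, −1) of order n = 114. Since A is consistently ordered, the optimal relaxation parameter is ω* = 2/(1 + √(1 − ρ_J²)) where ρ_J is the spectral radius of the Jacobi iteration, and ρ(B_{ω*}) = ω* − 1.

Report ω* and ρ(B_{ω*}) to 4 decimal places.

ω* = 1.9468, ρ_SOR = 0.9468

½·tridiag(1,0,1) at n=114: λ_k = cos(kπ/115); max |λ| at k=1 ⇒ ρ_J = cos(π/115) ≈ 0.9996.
√(1−ρ_J²) simplifies to sin(π/115) = 0.02731.
ω* = 2/(1+0.02731) = 1.9468
ρ(B_{ω*}) = ω*−1 = 0.9468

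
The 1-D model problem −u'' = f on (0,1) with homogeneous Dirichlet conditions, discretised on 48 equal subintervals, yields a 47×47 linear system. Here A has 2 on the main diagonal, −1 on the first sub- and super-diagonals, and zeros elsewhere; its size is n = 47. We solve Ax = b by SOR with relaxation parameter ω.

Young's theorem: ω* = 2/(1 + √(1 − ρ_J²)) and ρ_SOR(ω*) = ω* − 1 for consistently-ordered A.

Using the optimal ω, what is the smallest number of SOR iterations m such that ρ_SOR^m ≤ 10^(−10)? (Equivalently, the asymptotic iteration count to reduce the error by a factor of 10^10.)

m = 176

B_J for the 47×47 system has eigenvalues cos(kπ/48); ρ_J = cos(π/48) = 0.9978589.
1 − cos²(π/48) = sin²(π/48) ⇒ √(1−ρ_J²) = sin(π/48) = 0.0654031.
[ω*] 2 ÷ (1 + 0.0654031) = 2 ÷ 1.0654031 = 1.8772237.
ρ_SOR = ω* − 1 ≈ 0.8772237.
10·ln10 = 23.0259; −ln(0.8772237) = 0.130993; m = ⌈23.0259/0.130993⌉ = ⌈175.780⌉ = 176.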